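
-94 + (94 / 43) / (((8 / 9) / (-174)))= -521.92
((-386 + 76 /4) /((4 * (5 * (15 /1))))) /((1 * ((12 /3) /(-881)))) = 323327 /1200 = 269.44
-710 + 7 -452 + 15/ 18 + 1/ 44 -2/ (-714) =-6043083/ 5236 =-1154.14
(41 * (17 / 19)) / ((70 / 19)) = 697 / 70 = 9.96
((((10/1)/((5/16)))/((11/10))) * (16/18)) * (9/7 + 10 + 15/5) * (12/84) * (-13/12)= -832000/14553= -57.17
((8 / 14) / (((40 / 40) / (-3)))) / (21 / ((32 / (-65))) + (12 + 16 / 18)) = 3456 / 60011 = 0.06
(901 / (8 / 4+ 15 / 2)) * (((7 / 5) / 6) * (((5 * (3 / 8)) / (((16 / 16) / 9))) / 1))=56763 / 152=373.44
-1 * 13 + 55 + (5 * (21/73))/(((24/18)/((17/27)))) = 37387/876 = 42.68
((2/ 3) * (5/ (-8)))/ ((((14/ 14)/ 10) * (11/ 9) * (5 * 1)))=-0.68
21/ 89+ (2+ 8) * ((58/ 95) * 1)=10723/ 1691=6.34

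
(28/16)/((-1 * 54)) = -7/216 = -0.03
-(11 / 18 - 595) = 10699 / 18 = 594.39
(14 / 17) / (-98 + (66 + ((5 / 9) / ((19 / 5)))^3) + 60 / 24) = -140005908 / 5014680383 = -0.03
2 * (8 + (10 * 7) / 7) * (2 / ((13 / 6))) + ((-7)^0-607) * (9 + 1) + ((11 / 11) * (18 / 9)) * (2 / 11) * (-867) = -906912 / 143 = -6342.04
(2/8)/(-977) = -1/3908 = -0.00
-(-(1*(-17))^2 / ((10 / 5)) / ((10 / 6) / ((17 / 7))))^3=3201872665419 / 343000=9334905.73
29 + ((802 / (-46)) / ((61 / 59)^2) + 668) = 58255470 / 85583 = 680.69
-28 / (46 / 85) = -1190 / 23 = -51.74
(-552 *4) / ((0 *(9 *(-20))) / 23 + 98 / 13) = -14352 / 49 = -292.90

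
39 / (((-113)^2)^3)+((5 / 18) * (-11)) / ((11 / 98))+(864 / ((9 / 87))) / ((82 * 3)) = 5169486201742538 / 768240196712721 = 6.73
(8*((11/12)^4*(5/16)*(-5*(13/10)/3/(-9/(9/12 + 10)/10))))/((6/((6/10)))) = 40921595/8957952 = 4.57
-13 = -13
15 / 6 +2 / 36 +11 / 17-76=-11138 / 153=-72.80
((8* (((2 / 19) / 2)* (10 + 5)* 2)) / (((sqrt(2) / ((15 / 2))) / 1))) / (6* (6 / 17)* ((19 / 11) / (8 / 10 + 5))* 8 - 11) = -4880700* sqrt(2) / 613567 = -11.25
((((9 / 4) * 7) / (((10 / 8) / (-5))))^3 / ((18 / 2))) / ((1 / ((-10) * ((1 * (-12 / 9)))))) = -370440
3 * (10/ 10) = 3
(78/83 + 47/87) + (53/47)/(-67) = 33270650/22738929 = 1.46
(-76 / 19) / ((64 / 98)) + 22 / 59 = -2715 / 472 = -5.75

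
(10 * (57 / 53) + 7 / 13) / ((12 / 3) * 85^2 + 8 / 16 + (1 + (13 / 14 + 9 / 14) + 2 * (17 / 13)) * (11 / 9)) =980406 / 2509518359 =0.00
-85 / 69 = -1.23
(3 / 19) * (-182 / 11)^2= 99372 / 2299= 43.22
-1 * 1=-1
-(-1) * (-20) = -20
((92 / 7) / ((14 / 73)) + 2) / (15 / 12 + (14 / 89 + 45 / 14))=15.26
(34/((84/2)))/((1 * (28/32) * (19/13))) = 1768/2793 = 0.63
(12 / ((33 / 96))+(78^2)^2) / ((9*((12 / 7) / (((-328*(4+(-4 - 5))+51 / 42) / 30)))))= 1443742775 / 11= 131249343.18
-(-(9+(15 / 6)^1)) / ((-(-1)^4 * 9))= -1.28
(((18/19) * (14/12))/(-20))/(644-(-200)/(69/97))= -0.00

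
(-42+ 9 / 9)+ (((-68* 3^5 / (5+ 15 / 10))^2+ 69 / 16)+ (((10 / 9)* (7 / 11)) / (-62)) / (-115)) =1233481401551935 / 190867248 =6462509.49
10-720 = -710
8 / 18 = 4 / 9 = 0.44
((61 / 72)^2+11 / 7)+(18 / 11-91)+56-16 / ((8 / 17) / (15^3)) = -45816931915 / 399168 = -114781.07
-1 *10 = -10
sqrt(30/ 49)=sqrt(30)/ 7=0.78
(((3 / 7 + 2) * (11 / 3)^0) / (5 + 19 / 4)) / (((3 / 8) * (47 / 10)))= 5440 / 38493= 0.14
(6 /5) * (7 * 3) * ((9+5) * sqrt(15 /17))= 1764 * sqrt(255) /85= 331.40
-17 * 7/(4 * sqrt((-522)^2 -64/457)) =-119 * sqrt(14226995417)/249050248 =-0.06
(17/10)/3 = 17/30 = 0.57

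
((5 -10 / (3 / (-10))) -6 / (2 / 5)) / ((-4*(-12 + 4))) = 35 / 48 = 0.73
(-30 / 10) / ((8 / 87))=-261 / 8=-32.62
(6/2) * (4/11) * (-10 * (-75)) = 9000/11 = 818.18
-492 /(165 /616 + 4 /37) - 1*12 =-25092 /19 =-1320.63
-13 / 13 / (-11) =0.09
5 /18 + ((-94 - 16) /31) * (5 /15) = -505 /558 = -0.91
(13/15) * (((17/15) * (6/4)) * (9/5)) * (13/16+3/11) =126633/44000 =2.88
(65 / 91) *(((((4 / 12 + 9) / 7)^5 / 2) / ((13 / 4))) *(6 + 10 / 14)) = 3.11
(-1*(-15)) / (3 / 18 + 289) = 18 / 347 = 0.05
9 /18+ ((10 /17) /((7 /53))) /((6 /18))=3299 /238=13.86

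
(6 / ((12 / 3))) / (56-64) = -3 / 16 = -0.19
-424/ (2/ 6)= -1272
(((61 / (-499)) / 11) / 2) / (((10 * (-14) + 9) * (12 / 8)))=0.00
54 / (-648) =-1 / 12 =-0.08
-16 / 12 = -4 / 3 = -1.33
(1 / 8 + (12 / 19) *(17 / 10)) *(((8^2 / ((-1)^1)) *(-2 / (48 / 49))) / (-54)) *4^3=-1428448 / 7695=-185.63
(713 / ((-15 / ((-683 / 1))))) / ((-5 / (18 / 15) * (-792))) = 486979 / 49500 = 9.84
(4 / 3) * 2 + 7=29 / 3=9.67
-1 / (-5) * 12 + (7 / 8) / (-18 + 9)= 829 / 360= 2.30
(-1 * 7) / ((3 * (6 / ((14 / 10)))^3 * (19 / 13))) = -0.02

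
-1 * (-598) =598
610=610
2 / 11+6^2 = 36.18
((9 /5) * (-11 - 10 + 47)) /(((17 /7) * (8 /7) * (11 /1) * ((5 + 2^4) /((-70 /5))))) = -1911 /1870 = -1.02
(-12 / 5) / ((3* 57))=-4 / 285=-0.01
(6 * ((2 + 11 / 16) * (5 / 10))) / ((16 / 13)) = 1677 / 256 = 6.55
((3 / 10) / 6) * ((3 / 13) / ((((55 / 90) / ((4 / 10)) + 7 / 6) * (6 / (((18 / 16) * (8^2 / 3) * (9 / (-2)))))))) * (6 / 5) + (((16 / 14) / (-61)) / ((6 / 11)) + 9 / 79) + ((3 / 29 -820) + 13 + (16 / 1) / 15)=-24851831095717 / 30839551925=-805.84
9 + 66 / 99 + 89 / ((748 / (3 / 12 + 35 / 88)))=1924115 / 197472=9.74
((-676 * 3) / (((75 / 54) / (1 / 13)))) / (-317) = 2808 / 7925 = 0.35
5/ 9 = 0.56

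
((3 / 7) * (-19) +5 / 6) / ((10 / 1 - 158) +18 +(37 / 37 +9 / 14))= 307 / 5391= 0.06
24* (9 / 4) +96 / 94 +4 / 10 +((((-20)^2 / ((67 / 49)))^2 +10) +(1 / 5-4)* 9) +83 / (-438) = 85609.11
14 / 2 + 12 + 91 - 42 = 68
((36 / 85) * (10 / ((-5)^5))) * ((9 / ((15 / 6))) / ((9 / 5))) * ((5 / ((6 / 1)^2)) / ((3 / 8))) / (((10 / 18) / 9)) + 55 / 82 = 2851027 / 4356250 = 0.65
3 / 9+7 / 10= 31 / 30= 1.03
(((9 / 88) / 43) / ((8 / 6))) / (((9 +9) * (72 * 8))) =1 / 5812224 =0.00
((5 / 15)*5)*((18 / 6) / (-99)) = -5 / 99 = -0.05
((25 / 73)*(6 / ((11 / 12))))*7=12600 / 803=15.69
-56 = -56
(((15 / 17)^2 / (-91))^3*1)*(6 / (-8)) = 34171875 / 72757488035596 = 0.00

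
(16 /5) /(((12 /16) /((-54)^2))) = 12441.60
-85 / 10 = -17 / 2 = -8.50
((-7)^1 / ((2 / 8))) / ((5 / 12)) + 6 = -306 / 5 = -61.20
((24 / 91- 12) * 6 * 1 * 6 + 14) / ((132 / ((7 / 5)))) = -18587 / 4290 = -4.33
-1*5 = -5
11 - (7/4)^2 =127/16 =7.94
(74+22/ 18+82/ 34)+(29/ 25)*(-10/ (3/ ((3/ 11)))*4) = 617794/ 8415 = 73.42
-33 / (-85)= 33 / 85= 0.39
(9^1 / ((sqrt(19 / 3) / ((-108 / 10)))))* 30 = -2916* sqrt(57) / 19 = -1158.70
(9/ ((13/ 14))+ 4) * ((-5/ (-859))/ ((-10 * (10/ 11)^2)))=-10769/ 1116700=-0.01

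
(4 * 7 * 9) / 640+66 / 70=1497 / 1120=1.34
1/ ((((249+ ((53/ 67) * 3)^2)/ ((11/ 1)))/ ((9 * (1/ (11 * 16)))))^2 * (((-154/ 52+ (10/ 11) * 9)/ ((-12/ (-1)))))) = 77803478181/ 6935721619732096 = 0.00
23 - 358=-335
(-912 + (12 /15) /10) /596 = -11399 /7450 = -1.53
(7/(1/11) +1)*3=234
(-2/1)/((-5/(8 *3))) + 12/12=53/5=10.60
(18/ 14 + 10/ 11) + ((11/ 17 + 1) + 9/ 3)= 8956/ 1309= 6.84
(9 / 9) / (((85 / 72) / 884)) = 748.80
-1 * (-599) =599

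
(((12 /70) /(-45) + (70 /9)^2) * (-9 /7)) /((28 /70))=-428723 /2205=-194.43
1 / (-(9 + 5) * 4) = -1 / 56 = -0.02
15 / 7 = 2.14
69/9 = 23/3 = 7.67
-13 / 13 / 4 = -1 / 4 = -0.25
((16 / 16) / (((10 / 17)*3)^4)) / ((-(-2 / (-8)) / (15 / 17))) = -0.36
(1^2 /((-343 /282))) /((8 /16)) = -564 /343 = -1.64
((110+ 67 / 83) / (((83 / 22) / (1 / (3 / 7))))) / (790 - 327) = 1416338 / 9568821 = 0.15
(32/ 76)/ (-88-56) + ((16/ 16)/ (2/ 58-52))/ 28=-26057/ 7215516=-0.00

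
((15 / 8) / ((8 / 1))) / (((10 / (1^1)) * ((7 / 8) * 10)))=0.00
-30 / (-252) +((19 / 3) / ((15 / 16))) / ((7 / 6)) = 1241 / 210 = 5.91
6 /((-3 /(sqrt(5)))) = -2*sqrt(5) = -4.47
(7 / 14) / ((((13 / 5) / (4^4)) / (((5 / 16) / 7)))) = 200 / 91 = 2.20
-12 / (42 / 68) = -136 / 7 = -19.43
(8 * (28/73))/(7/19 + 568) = 0.01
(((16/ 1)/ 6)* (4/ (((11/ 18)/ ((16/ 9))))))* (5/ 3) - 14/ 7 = 4922/ 99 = 49.72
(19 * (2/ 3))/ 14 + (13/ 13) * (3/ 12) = 97/ 84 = 1.15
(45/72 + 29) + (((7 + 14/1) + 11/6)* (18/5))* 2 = 7761/40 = 194.02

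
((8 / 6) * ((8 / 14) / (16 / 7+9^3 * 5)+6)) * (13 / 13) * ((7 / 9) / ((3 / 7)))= 30025240 / 2068011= 14.52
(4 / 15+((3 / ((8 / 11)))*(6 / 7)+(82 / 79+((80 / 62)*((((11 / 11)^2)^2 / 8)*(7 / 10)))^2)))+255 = 259.85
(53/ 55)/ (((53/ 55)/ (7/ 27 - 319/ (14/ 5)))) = -113.67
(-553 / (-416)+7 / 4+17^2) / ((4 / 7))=511.14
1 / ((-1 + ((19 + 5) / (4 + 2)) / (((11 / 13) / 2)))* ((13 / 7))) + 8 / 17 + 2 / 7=117973 / 143871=0.82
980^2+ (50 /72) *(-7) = 34574225 /36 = 960395.14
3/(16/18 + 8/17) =459/208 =2.21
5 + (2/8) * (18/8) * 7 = 143/16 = 8.94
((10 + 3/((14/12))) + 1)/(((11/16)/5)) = 98.70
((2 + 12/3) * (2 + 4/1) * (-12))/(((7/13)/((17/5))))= -95472/35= -2727.77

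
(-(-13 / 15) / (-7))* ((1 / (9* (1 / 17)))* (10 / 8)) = -221 / 756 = -0.29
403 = 403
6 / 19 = 0.32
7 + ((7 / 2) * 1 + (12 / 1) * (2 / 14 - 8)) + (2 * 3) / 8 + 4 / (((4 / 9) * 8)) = -4587 / 56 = -81.91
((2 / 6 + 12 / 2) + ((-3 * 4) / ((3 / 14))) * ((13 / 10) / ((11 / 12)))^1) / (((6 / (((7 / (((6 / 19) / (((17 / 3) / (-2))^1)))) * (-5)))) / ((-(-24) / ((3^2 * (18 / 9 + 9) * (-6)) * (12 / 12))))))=27265399 / 176418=154.55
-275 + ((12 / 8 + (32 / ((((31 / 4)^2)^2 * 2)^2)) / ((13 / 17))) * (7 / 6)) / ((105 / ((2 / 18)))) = -4939485180571265509 / 17961885248507460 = -275.00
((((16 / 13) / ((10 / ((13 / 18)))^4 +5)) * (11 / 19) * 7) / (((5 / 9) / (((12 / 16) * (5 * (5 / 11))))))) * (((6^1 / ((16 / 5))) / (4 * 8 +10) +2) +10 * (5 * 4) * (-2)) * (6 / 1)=-0.99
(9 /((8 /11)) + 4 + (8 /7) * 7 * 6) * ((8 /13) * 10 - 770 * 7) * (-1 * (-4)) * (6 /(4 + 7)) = -108134550 /143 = -756185.66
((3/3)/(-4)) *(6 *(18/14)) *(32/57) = -144/133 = -1.08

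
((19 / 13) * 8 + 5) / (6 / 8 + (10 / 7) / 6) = 18228 / 1079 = 16.89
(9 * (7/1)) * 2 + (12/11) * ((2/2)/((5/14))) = 7098/55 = 129.05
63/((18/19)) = 133/2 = 66.50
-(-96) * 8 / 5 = 768 / 5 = 153.60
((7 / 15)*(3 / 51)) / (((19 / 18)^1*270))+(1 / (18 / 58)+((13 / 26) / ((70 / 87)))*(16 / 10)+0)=2145092 / 508725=4.22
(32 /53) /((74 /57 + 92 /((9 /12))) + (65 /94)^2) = 16116864 /3321828053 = 0.00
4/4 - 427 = -426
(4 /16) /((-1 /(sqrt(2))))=-sqrt(2) /4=-0.35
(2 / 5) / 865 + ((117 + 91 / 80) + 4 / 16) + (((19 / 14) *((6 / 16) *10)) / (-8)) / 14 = 3210206599 / 27126400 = 118.34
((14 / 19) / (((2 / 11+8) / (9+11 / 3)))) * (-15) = -154 / 9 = -17.11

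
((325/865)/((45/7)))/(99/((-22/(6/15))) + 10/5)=455/1557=0.29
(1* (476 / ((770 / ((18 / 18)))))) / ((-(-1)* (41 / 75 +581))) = 255 / 239888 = 0.00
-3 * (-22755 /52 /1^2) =68265 /52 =1312.79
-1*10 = -10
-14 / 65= -0.22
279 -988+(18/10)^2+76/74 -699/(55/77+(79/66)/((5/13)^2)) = -784.11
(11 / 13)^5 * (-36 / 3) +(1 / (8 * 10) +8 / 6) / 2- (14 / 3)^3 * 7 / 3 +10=-1114776383507 / 4811957280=-231.67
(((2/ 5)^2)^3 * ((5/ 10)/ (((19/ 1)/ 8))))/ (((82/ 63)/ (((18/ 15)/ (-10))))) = -0.00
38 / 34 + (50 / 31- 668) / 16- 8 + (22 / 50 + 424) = 39620751 / 105400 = 375.91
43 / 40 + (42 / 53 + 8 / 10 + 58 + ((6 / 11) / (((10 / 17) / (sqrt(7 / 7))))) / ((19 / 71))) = 28415839 / 443080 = 64.13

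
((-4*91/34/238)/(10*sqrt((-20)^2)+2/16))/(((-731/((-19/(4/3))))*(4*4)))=-741/2705805272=-0.00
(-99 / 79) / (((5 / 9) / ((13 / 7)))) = -11583 / 2765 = -4.19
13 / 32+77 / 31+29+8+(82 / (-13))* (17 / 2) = -177001 / 12896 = -13.73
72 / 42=12 / 7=1.71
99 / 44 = 9 / 4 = 2.25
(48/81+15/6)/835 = 1/270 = 0.00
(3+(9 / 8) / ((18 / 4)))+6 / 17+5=585 / 68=8.60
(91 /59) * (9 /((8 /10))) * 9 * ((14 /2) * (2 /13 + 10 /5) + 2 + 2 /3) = 163485 /59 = 2770.93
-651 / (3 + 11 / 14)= -9114 / 53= -171.96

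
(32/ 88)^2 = 16/ 121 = 0.13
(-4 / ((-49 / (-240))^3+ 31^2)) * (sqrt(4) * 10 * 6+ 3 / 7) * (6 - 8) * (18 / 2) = 839061504000 / 92994871543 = 9.02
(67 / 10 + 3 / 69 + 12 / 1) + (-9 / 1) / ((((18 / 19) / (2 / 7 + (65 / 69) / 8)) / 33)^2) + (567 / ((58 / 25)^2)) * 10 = -177170566193501 / 251130942720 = -705.49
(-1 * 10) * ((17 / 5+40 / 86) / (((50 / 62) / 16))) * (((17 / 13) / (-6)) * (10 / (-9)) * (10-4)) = -9342656 / 8385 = -1114.21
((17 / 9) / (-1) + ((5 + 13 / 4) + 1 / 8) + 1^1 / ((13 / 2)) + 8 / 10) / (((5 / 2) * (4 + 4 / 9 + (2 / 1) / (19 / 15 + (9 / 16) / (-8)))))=79979243 / 164372000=0.49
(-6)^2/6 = 6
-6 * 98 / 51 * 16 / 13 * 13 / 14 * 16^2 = -3373.18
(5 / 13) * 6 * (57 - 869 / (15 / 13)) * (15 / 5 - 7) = 83536 / 13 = 6425.85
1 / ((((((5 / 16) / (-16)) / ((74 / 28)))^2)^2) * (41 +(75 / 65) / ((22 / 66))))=3270093207240704 / 433680625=7540325.80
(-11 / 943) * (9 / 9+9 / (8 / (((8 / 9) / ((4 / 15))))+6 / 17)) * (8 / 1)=-4884 / 12259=-0.40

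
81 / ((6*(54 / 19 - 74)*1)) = -513 / 2704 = -0.19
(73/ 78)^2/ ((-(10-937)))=0.00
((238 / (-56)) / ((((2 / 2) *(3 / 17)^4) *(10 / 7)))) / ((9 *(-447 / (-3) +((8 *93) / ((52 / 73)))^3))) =-21835980803 / 72995315405869800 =-0.00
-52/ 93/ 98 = -26/ 4557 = -0.01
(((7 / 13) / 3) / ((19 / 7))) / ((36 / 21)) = 343 / 8892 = 0.04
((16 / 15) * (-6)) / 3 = -2.13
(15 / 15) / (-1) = -1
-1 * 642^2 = -412164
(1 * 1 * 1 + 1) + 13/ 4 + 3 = 33/ 4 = 8.25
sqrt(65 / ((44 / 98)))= 7*sqrt(1430) / 22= 12.03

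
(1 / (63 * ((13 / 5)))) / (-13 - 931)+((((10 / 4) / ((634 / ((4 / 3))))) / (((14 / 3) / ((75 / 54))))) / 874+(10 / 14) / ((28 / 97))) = 2.47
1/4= 0.25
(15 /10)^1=3 /2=1.50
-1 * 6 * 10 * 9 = -540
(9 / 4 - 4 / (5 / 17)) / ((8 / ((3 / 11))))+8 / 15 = 773 / 5280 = 0.15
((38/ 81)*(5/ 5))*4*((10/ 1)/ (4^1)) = 380/ 81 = 4.69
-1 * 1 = -1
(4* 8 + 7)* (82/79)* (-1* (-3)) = 9594/79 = 121.44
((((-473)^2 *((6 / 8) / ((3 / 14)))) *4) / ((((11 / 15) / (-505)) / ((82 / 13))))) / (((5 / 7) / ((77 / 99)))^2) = -5662197559172 / 351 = -16131616977.70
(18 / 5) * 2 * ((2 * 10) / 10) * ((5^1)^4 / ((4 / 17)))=38250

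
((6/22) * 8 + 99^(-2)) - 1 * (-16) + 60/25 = 1008617/49005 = 20.58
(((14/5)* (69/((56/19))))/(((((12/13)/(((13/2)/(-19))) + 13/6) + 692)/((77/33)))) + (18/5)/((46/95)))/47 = 1234635789/7579420690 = 0.16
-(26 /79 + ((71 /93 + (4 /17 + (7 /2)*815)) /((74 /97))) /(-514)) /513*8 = 66014417237 /609271935183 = 0.11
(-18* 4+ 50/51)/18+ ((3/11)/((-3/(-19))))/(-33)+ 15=611047/55539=11.00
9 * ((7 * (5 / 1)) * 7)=2205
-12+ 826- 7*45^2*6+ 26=-84210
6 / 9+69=209 / 3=69.67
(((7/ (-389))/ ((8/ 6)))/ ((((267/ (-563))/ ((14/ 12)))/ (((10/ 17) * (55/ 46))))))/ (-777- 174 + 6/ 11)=-16690135/ 679331323224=-0.00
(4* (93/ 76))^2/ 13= 8649/ 4693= 1.84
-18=-18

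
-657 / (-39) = 219 / 13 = 16.85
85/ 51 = 5/ 3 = 1.67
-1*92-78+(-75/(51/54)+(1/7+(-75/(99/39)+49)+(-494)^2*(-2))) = -639187075/1309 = -488301.81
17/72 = 0.24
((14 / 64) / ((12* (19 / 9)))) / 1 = 21 / 2432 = 0.01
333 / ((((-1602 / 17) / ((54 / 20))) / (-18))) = 152847 / 890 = 171.74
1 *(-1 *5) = -5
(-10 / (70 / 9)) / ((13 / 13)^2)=-9 / 7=-1.29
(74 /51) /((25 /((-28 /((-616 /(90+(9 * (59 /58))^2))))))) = 7211559 /15726700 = 0.46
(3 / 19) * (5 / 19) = 15 / 361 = 0.04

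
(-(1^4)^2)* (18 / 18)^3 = -1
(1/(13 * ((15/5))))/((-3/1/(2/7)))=-2/819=-0.00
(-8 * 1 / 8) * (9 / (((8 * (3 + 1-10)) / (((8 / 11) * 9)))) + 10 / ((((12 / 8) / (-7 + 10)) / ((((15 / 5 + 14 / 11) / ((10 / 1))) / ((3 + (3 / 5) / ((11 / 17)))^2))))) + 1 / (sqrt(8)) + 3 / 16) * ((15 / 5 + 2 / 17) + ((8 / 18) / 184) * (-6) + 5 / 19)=9351040975 / 5719022496-75025 * sqrt(2) / 89148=0.44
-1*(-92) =92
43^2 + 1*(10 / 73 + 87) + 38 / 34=2404133 / 1241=1937.25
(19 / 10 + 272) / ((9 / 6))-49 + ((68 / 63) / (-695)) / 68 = 1169935 / 8757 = 133.60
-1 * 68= -68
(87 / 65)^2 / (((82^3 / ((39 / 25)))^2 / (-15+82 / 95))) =-91486503 / 451259902895000000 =-0.00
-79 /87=-0.91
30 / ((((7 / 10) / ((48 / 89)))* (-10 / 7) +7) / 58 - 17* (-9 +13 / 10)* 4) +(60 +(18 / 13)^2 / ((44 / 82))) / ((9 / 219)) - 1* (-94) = 22238207859876 / 13551639673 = 1641.00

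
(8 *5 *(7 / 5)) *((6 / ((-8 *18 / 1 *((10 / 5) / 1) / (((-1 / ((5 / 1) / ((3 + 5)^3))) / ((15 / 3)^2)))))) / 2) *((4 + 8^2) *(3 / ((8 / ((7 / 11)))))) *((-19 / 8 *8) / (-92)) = 253232 / 31625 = 8.01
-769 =-769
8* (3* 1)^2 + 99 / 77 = 513 / 7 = 73.29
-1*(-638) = 638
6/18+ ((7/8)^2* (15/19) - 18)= -62243/3648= -17.06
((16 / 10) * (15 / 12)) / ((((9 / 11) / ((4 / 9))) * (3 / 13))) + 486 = 119242 / 243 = 490.71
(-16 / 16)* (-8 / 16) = 1 / 2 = 0.50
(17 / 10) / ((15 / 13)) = 221 / 150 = 1.47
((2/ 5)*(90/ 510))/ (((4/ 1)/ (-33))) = -99/ 170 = -0.58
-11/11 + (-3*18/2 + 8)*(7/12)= -145/12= -12.08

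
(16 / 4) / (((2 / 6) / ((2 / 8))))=3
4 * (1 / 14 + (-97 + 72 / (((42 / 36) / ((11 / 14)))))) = -9494 / 49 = -193.76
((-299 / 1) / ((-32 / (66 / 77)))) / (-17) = -897 / 1904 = -0.47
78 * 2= 156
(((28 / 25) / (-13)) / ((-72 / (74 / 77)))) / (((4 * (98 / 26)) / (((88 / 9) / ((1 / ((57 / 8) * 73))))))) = 51319 / 132300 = 0.39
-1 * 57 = -57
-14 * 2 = -28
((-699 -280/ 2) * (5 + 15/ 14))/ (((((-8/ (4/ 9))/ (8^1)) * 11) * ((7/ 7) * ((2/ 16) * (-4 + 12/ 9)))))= -142630/ 231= -617.45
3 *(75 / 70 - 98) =-4071 / 14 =-290.79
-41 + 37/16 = -619/16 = -38.69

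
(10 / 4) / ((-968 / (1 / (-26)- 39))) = 5075 / 50336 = 0.10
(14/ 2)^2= 49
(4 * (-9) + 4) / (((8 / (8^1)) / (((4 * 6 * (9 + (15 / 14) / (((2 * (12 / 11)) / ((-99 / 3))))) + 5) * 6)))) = 225696 / 7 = 32242.29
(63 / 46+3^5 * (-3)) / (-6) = 11157 / 92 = 121.27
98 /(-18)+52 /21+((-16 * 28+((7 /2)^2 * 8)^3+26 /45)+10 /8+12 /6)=395112841 /420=940744.86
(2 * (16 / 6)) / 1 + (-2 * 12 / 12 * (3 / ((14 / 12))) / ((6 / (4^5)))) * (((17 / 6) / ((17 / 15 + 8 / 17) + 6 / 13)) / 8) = -20873456 / 143787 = -145.17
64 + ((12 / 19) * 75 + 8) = 2268 / 19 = 119.37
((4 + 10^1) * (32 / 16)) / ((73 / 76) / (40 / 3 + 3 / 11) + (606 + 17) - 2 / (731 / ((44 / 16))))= 698450032 / 15542086509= 0.04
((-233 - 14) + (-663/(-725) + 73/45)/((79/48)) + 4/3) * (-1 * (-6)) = -83893686/57275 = -1464.75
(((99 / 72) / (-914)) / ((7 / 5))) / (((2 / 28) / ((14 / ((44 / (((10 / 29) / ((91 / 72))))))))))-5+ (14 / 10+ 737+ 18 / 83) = 52453464964 / 71499935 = 733.62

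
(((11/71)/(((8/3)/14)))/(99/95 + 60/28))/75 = 10241/3007560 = 0.00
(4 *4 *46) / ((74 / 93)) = 34224 / 37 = 924.97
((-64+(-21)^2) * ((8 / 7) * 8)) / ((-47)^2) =24128 / 15463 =1.56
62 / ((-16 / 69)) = -2139 / 8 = -267.38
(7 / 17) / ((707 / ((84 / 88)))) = 0.00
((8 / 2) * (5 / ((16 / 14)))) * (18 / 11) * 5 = 1575 / 11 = 143.18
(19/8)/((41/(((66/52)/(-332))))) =-627/2831296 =-0.00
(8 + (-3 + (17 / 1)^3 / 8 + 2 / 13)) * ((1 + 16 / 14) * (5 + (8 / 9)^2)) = 21575675 / 2808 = 7683.64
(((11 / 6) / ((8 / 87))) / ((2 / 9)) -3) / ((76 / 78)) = 108225 / 1216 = 89.00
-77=-77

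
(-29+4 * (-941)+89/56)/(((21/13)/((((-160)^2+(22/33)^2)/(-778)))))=17665247483/228732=77231.20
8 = 8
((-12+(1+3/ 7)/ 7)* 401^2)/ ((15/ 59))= -5483635702/ 735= -7460728.85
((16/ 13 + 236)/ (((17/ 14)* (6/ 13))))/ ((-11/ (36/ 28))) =-9252/ 187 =-49.48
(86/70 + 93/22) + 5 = 8051/770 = 10.46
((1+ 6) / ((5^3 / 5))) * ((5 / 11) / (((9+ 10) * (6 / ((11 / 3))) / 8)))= 28 / 855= 0.03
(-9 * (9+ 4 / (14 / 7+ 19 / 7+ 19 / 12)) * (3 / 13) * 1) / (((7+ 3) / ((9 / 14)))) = -1.29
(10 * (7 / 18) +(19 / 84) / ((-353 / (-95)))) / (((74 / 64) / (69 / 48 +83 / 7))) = 523167595 / 11519802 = 45.41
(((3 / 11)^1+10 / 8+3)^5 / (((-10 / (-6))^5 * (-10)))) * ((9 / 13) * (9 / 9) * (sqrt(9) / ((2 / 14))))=-14332879835081073 / 66997216000000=-213.93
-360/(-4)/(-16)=-45/8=-5.62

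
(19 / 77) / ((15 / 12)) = 76 / 385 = 0.20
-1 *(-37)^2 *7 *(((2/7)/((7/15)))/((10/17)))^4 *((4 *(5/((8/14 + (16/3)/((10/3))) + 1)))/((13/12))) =-100124974800/1529437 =-65465.25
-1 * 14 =-14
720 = 720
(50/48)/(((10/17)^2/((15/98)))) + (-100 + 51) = -152219/3136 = -48.54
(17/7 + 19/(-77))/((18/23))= 92/33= 2.79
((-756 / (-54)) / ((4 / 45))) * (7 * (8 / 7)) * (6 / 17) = 7560 / 17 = 444.71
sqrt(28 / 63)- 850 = -849.33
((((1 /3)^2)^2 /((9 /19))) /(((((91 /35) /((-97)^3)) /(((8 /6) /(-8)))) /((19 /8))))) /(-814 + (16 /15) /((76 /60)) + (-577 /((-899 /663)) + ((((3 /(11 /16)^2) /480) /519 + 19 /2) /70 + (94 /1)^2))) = 103080193198514060375 /240477759134505444708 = 0.43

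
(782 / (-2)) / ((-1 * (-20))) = -391 / 20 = -19.55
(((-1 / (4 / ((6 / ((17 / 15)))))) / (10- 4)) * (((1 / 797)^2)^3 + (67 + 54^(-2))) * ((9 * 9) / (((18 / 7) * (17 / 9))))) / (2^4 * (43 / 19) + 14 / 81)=-899083200923696268040075515 / 132720876888462693229104448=-6.77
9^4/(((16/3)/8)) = 19683/2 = 9841.50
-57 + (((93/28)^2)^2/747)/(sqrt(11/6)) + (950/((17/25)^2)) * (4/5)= 8311689 * sqrt(66)/561180928 + 458527/289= 1586.72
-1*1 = -1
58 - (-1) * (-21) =37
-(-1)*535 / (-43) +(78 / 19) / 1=-6811 / 817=-8.34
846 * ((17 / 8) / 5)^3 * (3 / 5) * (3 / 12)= 6234597 / 640000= 9.74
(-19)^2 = 361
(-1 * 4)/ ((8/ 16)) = -8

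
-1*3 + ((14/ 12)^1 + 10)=8.17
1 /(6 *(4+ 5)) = 1 /54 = 0.02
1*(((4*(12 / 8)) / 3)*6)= 12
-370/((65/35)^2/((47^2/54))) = -20024585/4563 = -4388.47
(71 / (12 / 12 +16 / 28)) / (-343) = -71 / 539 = -0.13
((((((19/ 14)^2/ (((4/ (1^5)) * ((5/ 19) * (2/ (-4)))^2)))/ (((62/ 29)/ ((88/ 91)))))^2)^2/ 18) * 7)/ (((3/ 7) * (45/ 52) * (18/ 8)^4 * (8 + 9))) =1529291618948921388539078794445312/ 30339785369079622468492154296875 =50.41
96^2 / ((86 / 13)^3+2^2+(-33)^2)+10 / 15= 7.33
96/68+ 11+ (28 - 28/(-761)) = 523283/12937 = 40.45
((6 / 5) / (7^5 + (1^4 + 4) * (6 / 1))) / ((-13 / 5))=-6 / 218881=-0.00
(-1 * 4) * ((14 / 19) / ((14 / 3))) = -12 / 19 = -0.63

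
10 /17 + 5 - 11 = -92 /17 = -5.41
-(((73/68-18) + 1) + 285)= -18297/68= -269.07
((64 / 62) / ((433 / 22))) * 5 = 3520 / 13423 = 0.26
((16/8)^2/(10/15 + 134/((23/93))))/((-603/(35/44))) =-805/82762152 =-0.00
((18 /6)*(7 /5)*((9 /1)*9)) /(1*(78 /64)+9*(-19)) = -18144 /9055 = -2.00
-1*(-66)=66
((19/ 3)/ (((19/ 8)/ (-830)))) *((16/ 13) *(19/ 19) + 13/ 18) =-1517240/ 351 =-4322.62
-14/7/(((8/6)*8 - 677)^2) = -0.00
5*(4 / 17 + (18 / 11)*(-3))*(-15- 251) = 1162420 / 187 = 6216.15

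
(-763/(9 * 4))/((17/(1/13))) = -763/7956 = -0.10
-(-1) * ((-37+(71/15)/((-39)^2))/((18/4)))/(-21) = 1688168/4312035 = 0.39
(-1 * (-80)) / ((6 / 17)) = 680 / 3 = 226.67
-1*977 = -977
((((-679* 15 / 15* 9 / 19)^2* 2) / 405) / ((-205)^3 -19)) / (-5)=461041 / 38875837300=0.00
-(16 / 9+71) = -655 / 9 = -72.78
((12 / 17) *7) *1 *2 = 168 / 17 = 9.88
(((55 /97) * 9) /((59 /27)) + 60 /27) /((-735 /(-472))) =53656 /18333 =2.93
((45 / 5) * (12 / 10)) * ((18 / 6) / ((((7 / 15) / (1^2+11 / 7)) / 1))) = 8748 / 49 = 178.53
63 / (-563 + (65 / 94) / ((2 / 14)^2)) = -1974 / 16579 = -0.12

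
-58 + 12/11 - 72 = -1418/11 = -128.91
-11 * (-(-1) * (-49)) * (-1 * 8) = -4312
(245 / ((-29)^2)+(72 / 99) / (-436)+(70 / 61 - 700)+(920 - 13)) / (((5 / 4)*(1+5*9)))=25641901352 / 7073638385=3.62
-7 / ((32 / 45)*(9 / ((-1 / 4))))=35 / 128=0.27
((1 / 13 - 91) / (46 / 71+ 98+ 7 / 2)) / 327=-55948 / 20553585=-0.00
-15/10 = -3/2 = -1.50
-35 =-35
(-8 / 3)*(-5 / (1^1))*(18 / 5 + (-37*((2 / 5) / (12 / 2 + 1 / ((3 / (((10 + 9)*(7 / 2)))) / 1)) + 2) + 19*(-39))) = -5488616 / 507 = -10825.67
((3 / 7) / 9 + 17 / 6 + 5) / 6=1.31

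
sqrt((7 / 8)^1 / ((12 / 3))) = 0.47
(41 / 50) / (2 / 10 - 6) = -41 / 290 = -0.14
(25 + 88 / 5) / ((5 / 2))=17.04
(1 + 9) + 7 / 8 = 87 / 8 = 10.88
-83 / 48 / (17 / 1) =-0.10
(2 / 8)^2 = 1 / 16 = 0.06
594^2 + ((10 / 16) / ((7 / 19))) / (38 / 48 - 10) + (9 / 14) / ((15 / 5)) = 1091674677 / 3094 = 352836.03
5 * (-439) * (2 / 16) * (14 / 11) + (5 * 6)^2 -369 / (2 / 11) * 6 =-511553 / 44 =-11626.20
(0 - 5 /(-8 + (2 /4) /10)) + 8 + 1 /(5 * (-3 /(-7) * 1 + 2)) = 117733 /13515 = 8.71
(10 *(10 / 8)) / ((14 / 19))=475 / 28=16.96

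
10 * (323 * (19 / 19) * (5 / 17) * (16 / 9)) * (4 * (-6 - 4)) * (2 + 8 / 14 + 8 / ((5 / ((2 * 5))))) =-1254603.17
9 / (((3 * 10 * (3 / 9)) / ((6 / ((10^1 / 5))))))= 27 / 10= 2.70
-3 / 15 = -1 / 5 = -0.20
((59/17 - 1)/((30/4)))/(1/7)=196/85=2.31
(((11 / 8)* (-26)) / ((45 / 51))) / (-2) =2431 / 120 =20.26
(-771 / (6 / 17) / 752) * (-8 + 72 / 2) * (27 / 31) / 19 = -825741 / 221464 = -3.73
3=3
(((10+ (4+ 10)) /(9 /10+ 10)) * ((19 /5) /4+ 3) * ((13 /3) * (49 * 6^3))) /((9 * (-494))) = -185808 /2071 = -89.72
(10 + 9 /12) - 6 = 19 /4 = 4.75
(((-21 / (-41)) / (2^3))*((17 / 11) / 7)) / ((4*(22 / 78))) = 1989 / 158752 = 0.01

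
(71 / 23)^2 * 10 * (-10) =-504100 / 529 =-952.93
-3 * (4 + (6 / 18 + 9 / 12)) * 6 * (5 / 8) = -915 / 16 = -57.19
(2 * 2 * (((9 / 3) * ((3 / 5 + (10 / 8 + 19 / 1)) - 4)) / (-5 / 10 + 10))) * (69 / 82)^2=4813371 / 319390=15.07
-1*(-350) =350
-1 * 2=-2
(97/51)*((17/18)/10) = 97/540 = 0.18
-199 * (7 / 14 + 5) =-2189 / 2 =-1094.50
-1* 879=-879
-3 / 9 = -1 / 3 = -0.33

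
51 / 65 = 0.78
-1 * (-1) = 1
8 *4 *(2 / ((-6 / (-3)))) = 32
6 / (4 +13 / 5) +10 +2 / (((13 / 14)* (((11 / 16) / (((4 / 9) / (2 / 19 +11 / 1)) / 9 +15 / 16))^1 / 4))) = 55511032 / 2444013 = 22.71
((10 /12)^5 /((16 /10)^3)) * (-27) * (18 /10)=-78125 /16384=-4.77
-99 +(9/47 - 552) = -30588/47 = -650.81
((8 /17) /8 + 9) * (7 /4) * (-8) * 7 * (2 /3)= -591.84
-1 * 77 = -77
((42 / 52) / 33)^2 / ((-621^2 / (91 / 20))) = -343 / 48529063440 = -0.00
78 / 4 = 19.50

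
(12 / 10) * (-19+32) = 78 / 5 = 15.60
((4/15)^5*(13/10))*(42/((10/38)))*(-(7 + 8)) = -1770496/421875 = -4.20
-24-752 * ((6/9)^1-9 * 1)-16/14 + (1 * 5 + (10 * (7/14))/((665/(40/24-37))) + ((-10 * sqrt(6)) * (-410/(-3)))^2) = 1491317419/133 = 11212912.92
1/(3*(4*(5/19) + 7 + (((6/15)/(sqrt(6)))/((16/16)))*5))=2907/69505-361*sqrt(6)/208515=0.04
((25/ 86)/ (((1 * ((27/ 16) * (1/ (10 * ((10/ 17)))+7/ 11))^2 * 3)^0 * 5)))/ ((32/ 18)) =45/ 1376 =0.03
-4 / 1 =-4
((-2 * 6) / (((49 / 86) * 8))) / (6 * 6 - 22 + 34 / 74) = -4773 / 26215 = -0.18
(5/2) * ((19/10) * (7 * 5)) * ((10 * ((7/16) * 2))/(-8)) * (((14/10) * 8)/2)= -32585/32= -1018.28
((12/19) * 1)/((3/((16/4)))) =16/19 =0.84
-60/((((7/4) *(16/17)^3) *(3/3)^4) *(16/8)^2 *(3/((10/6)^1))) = -122825/21504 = -5.71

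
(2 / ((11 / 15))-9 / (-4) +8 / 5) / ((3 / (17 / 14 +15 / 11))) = 574459 / 101640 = 5.65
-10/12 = -5/6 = -0.83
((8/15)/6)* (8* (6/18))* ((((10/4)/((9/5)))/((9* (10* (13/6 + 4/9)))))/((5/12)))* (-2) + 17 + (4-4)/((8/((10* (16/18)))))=16.99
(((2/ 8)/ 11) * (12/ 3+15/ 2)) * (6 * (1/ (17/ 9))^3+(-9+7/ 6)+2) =-3351353/ 2594064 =-1.29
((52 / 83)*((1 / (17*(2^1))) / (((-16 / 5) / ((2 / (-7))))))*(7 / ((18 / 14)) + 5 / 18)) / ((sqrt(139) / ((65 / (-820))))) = -87035*sqrt(139) / 16211238624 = -0.00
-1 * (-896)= 896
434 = 434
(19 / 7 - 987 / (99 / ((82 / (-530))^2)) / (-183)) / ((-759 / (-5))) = 8061558068 / 450636732315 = 0.02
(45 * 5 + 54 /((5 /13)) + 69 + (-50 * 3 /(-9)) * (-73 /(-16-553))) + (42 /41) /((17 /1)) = 436.60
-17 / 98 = -0.17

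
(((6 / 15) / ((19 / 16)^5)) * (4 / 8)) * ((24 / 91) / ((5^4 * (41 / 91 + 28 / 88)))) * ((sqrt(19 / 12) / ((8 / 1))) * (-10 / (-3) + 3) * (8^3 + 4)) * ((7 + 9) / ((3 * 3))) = 31742492672 * sqrt(57) / 5640863034375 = 0.04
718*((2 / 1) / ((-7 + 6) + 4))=1436 / 3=478.67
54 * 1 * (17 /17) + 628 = 682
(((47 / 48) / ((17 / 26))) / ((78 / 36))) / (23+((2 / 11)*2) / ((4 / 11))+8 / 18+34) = 423 / 35768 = 0.01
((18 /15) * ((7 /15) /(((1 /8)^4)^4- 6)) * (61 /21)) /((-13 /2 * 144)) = 4292493394837504 /14819657523816029625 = 0.00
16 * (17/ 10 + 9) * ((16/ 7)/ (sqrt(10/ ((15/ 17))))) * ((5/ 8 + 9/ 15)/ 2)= 2996 * sqrt(102)/ 425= 71.20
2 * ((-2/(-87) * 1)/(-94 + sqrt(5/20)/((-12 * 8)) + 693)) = 256/3335203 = 0.00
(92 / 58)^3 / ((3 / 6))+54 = 1511678 / 24389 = 61.98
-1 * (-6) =6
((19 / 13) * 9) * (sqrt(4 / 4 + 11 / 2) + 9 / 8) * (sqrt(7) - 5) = -113.79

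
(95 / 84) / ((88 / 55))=475 / 672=0.71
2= 2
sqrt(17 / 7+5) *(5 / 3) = 10 *sqrt(91) / 21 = 4.54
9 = 9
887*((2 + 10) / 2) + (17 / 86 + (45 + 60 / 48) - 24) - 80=905485 / 172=5264.45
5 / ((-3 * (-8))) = 5 / 24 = 0.21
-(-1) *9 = 9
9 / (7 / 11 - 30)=-99 / 323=-0.31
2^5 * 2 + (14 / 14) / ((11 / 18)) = 65.64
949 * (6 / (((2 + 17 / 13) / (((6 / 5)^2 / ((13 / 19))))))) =3894696 / 1075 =3622.97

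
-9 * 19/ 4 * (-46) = 3933/ 2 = 1966.50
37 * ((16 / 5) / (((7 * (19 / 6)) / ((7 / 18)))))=592 / 285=2.08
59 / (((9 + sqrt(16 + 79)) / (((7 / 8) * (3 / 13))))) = -1593 / 208 + 177 * sqrt(95) / 208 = 0.64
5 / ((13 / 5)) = 25 / 13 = 1.92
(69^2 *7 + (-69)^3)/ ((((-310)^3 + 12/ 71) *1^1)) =10478961/ 1057580494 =0.01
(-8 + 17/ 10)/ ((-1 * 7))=9/ 10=0.90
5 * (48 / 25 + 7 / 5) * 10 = 166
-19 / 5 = -3.80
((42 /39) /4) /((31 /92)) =322 /403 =0.80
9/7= 1.29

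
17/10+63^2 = 39707/10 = 3970.70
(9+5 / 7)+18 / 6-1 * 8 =33 / 7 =4.71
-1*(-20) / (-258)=-10 / 129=-0.08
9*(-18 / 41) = -162 / 41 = -3.95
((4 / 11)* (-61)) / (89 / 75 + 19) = -9150 / 8327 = -1.10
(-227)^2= 51529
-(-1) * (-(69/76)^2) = -4761/5776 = -0.82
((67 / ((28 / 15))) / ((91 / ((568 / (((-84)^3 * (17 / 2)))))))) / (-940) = 4757 / 100554801984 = 0.00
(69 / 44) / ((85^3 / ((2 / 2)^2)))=69 / 27021500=0.00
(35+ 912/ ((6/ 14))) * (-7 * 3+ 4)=-36771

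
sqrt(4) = 2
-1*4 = -4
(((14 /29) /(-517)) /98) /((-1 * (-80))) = -1 /8396080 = -0.00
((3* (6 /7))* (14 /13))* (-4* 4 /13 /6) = -96 /169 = -0.57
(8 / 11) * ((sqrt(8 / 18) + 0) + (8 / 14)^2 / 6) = 848 / 1617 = 0.52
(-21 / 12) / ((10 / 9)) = -63 / 40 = -1.58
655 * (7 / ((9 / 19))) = 87115 / 9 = 9679.44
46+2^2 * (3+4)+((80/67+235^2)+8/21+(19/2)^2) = 311739563/5628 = 55390.82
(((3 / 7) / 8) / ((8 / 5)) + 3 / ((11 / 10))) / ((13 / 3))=40815 / 64064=0.64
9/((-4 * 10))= -9/40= -0.22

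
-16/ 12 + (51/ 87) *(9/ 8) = -469/ 696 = -0.67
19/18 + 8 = 163/18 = 9.06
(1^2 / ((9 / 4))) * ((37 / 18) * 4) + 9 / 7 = 2801 / 567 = 4.94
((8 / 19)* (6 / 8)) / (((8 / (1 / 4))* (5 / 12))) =9 / 380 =0.02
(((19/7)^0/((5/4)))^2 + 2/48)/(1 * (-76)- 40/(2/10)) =-409/165600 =-0.00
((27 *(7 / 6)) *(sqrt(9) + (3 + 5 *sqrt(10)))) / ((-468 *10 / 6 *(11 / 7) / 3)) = -441 *sqrt(10) / 1144 - 1323 / 2860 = -1.68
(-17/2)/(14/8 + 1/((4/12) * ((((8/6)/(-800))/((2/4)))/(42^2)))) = 34/6350393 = 0.00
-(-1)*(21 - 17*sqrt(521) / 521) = 21 - 17*sqrt(521) / 521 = 20.26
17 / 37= 0.46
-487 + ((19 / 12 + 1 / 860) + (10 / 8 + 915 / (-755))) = -189093337 / 389580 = -485.38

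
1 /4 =0.25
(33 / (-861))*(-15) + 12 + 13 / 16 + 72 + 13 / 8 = 399561 / 4592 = 87.01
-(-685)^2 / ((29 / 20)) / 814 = -4692250 / 11803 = -397.55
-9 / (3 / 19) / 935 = -57 / 935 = -0.06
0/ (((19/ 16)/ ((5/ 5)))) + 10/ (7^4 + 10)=10/ 2411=0.00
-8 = -8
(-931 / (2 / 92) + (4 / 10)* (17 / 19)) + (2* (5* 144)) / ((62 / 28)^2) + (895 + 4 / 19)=-3801225951 / 91295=-41636.74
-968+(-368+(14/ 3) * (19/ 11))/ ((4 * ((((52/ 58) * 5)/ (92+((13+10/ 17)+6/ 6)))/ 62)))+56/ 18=-14617393618/ 109395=-133620.31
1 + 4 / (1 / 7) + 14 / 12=181 / 6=30.17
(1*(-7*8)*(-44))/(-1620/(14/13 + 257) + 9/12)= -6613376/14835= -445.80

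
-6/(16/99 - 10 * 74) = 297/36622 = 0.01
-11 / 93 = -0.12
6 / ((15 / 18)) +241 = 1241 / 5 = 248.20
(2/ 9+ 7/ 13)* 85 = 7565/ 117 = 64.66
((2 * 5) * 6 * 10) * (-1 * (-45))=27000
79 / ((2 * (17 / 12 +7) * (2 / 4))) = 948 / 101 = 9.39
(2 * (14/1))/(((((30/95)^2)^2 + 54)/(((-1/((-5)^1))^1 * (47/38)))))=0.13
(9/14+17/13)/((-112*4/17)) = -6035/81536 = -0.07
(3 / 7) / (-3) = -1 / 7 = -0.14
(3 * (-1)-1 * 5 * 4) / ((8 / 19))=-437 / 8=-54.62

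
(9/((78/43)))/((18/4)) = 43/39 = 1.10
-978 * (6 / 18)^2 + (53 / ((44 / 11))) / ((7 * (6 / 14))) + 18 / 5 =-2013 / 20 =-100.65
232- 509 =-277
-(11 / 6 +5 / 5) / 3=-17 / 18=-0.94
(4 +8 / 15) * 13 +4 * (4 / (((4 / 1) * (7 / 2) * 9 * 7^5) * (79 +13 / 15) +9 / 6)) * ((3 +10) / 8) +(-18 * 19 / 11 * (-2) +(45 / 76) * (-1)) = 77460448145497 / 642702374820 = 120.52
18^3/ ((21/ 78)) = 151632/ 7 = 21661.71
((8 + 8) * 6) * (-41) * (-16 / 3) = 20992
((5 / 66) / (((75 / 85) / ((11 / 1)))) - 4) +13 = 179 / 18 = 9.94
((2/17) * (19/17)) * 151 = 5738/289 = 19.85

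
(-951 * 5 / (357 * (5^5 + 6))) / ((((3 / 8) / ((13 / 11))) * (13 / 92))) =-1166560 / 12295437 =-0.09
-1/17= -0.06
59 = 59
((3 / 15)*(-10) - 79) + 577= 496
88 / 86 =44 / 43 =1.02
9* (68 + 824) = 8028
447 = 447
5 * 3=15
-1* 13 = -13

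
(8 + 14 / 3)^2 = 1444 / 9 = 160.44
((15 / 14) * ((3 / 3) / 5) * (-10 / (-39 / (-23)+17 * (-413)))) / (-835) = -69 / 188728036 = -0.00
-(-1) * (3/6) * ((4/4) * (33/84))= 11/56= 0.20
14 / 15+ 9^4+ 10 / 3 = 98479 / 15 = 6565.27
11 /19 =0.58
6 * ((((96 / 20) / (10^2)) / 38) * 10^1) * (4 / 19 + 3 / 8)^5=50256535041 / 9634996428800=0.01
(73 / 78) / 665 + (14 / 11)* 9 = 6536423 / 570570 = 11.46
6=6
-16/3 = -5.33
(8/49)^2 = 64/2401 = 0.03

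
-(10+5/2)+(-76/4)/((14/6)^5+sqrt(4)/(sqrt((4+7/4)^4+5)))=-676290136457741/52939776005302+11967264 * sqrt(281121)/26469888002651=-12.77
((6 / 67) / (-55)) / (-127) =6 / 467995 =0.00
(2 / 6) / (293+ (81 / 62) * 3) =62 / 55227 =0.00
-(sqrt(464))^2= -464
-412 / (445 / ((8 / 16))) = -206 / 445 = -0.46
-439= -439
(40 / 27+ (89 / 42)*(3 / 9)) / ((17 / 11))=9097 / 6426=1.42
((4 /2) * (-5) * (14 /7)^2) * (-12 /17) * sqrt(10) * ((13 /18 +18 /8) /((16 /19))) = 10165 * sqrt(10) /102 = 315.14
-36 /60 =-3 /5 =-0.60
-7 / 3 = -2.33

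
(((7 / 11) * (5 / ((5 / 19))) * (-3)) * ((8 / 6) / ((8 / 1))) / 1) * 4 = -266 / 11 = -24.18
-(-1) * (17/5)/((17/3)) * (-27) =-81/5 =-16.20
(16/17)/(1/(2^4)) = 15.06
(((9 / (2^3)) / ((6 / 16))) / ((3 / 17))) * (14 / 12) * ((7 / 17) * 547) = 26803 / 6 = 4467.17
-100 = -100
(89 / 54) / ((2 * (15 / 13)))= 1157 / 1620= 0.71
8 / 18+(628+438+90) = 10408 / 9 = 1156.44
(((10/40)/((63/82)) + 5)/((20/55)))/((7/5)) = 36905/3528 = 10.46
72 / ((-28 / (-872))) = 15696 / 7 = 2242.29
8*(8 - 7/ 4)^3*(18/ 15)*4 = 9375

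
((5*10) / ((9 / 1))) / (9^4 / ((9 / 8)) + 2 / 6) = 50 / 52491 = 0.00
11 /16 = 0.69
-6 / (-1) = 6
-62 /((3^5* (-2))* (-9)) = -31 /2187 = -0.01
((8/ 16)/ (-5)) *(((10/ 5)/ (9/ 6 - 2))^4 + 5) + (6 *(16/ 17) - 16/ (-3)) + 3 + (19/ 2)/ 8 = -44603/ 4080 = -10.93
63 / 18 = 7 / 2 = 3.50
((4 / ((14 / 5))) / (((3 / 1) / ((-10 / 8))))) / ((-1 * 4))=25 / 168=0.15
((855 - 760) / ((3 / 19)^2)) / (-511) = -34295 / 4599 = -7.46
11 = 11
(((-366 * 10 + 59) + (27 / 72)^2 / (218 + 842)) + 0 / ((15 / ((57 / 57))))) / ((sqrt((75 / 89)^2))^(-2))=-274828309875 / 107472128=-2557.21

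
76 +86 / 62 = 2399 / 31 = 77.39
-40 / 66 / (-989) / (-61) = -20 / 1990857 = -0.00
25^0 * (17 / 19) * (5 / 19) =85 / 361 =0.24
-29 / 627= -0.05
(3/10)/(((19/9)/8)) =108/95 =1.14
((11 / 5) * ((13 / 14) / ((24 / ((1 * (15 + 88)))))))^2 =216943441 / 2822400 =76.86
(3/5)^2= 9/25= 0.36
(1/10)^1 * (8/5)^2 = 32/125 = 0.26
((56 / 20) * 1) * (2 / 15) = 0.37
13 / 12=1.08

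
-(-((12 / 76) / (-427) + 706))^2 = -32807406450625 / 65820769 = -498435.48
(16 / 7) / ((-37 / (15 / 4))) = -60 / 259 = -0.23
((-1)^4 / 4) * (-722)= -361 / 2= -180.50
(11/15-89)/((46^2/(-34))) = 11254/7935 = 1.42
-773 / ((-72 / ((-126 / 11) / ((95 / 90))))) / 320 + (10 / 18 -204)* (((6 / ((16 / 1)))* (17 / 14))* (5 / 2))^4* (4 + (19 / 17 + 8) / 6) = -9925328703929691 / 5261848739840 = -1886.28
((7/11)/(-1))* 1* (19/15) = -133/165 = -0.81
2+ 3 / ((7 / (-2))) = 1.14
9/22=0.41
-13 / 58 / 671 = -13 / 38918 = -0.00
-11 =-11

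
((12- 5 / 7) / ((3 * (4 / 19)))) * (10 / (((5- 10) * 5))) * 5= -1501 / 42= -35.74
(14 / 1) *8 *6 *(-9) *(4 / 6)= -4032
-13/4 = -3.25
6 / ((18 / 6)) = 2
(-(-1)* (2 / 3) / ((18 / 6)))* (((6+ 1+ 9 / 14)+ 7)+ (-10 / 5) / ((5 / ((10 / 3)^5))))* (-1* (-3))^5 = -510185 / 63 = -8098.17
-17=-17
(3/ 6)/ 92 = 1/ 184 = 0.01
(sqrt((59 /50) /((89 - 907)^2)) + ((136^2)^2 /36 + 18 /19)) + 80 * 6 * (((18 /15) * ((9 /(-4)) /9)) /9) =sqrt(118) /8180 + 1624982002 /171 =9502818.73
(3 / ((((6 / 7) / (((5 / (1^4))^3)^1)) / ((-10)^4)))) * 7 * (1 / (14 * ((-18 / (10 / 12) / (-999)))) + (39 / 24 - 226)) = -6770312500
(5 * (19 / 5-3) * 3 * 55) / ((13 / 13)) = 660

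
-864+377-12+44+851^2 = 723746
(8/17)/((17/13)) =104/289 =0.36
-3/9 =-1/3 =-0.33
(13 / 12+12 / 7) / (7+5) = 235 / 1008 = 0.23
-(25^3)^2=-244140625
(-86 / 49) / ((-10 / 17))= 731 / 245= 2.98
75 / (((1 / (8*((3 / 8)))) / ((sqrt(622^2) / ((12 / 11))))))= 256575 / 2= 128287.50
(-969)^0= 1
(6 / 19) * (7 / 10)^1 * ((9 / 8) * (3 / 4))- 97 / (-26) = 154811 / 39520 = 3.92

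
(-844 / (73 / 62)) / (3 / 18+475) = -313968 / 208123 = -1.51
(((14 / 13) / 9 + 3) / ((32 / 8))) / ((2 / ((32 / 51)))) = 1460 / 5967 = 0.24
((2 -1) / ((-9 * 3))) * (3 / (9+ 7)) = -1 / 144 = -0.01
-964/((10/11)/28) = -148456/5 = -29691.20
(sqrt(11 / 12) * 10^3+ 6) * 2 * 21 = 40463.94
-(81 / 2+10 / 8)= -167 / 4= -41.75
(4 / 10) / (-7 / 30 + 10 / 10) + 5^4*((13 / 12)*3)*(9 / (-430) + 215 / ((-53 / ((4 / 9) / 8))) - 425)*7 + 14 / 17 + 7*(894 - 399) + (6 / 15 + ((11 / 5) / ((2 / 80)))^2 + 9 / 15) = -96803159412383 / 16039602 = -6035259.44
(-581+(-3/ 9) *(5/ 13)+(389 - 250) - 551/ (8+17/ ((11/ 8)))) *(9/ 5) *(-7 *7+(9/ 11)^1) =651710949/ 16016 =40691.24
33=33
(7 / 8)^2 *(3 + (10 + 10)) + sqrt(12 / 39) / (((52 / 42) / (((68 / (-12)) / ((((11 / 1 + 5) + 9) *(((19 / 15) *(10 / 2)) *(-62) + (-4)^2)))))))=357 *sqrt(13) / 4774250 + 1127 / 64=17.61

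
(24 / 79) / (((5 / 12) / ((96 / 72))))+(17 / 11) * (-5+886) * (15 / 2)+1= 88755863 / 8690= 10213.56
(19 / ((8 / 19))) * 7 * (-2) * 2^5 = -20216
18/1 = 18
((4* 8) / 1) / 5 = 32 / 5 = 6.40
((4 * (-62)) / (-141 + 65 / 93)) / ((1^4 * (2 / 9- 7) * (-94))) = 0.00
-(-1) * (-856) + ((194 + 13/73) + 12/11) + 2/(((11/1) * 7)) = -3713823/5621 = -660.71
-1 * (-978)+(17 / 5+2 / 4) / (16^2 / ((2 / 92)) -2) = 115149759 / 117740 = 978.00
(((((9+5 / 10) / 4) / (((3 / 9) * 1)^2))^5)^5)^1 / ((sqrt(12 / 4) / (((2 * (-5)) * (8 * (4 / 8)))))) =-111365714926680734524011160842118969638719424650593457085 * sqrt(3) / 4722366482869645213696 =-40846274251258115647235520000000000.00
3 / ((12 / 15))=15 / 4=3.75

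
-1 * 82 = -82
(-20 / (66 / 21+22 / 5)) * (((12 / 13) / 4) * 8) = -700 / 143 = -4.90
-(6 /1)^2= -36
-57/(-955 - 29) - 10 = -3261/328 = -9.94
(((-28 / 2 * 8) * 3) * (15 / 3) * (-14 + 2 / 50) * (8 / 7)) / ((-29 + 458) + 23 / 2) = 268032 / 4405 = 60.85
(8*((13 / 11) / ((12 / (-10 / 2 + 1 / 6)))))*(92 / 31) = -34684 / 3069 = -11.30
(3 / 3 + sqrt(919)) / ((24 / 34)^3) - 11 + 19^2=439.03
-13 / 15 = -0.87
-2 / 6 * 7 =-7 / 3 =-2.33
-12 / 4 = -3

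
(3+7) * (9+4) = 130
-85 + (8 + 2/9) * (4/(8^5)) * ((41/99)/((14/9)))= -482548243/5677056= -85.00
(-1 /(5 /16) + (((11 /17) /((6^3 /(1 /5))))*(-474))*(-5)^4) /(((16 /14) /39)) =-50315447 /8160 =-6166.11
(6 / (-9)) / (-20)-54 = -1619 / 30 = -53.97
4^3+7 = 71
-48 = -48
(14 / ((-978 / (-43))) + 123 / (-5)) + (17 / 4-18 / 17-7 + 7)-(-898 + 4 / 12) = 48596323 / 55420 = 876.87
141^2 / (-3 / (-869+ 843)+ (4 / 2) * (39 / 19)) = 3273738 / 695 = 4710.41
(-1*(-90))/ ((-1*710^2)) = -0.00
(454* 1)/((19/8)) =3632/19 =191.16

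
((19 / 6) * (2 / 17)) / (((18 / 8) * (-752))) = -19 / 86292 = -0.00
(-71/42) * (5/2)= -355/84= -4.23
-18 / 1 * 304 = -5472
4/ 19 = 0.21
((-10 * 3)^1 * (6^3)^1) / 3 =-2160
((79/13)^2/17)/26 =6241/74698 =0.08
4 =4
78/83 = 0.94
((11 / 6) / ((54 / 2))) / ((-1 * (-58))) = 11 / 9396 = 0.00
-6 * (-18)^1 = 108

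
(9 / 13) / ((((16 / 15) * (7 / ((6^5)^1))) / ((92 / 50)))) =603612 / 455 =1326.62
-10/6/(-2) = 5/6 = 0.83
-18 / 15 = -6 / 5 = -1.20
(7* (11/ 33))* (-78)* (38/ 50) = -3458/ 25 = -138.32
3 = 3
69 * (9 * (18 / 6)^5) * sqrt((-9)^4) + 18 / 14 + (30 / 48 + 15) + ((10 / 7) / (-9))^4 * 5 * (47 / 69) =106288130695175585 / 8695634472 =12223159.91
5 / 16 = 0.31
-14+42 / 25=-308 / 25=-12.32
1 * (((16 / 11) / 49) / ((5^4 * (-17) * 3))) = -16 / 17180625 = -0.00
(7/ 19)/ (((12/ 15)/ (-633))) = -22155/ 76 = -291.51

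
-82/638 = -41/319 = -0.13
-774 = -774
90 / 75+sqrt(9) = 21 / 5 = 4.20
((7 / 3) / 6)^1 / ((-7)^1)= -1 / 18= -0.06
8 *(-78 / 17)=-624 / 17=-36.71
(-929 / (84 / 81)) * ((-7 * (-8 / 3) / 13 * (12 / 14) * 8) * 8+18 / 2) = -4088529 / 52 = -78625.56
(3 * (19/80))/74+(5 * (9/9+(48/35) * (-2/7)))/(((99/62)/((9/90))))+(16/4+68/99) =4.89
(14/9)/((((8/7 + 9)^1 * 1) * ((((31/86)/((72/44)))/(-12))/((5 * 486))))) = -491520960/24211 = -20301.56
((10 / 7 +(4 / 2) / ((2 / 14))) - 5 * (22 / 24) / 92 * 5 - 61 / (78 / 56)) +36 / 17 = -45255185 / 1707888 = -26.50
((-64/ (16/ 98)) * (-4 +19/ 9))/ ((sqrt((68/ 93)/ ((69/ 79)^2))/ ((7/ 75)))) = 31556 * sqrt(1581)/ 17775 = 70.59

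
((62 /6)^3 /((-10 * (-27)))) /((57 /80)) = 238328 /41553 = 5.74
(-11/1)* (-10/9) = 110/9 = 12.22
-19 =-19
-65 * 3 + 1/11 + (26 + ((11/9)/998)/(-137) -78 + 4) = -242.91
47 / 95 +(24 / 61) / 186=89257 / 179645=0.50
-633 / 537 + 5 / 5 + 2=326 / 179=1.82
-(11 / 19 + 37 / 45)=-1198 / 855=-1.40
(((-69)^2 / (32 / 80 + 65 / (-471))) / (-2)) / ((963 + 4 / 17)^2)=-648062559 / 66177106250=-0.01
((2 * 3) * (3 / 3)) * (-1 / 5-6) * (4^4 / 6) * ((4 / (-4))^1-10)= 87296 / 5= 17459.20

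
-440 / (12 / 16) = -1760 / 3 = -586.67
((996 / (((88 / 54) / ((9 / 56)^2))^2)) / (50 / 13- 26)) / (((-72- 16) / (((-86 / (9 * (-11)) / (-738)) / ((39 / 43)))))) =-1006896987 / 6045144159617024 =-0.00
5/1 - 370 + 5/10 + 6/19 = -13839/38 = -364.18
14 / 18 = 7 / 9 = 0.78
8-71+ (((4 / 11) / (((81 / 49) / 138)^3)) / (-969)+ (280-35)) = -7622132602 / 209801097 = -36.33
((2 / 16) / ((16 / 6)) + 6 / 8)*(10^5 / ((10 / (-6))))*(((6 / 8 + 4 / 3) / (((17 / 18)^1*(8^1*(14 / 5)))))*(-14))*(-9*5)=-2966308.59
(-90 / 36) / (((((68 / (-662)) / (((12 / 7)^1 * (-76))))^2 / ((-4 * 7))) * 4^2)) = 14238547560 / 2023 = 7038332.95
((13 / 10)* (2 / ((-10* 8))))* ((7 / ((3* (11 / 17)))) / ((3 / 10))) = -1547 / 3960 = -0.39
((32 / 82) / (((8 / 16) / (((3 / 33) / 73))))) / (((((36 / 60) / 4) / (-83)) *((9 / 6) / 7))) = -743680 / 296307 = -2.51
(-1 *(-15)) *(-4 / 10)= -6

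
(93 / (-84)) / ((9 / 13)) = -403 / 252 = -1.60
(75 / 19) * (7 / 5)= 105 / 19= 5.53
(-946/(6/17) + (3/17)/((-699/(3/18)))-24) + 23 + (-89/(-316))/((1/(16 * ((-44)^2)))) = 3781888835/625838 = 6042.92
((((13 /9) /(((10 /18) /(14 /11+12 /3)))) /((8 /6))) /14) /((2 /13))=14703 /3080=4.77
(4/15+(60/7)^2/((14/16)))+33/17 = 7537109/87465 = 86.17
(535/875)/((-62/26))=-1391/5425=-0.26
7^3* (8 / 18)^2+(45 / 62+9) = 77.48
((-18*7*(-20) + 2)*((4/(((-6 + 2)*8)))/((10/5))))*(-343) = 432523/8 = 54065.38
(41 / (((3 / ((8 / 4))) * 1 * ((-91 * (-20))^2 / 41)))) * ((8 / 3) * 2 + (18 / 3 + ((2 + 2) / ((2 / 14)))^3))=11076109 / 1490580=7.43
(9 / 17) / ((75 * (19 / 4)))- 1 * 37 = -298763 / 8075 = -37.00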